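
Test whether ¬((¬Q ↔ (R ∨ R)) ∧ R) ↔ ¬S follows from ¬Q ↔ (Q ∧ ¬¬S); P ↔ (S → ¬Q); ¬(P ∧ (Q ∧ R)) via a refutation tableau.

Yes

Initial set: {(¬Q ↔ (Q ∧ ¬¬S)); (P ↔ (S → ¬Q)); ¬(P ∧ (Q ∧ R)); ¬(¬((¬Q ↔ (R ∨ R)) ∧ R) ↔ ¬S)}.
(¬Q ↔ (Q ∧ ¬¬S)): β-rule — branch into ¬Q, (Q ∧ ¬¬S)  //  ¬¬Q, ¬(Q ∧ ¬¬S).
  branch 1 (add ¬Q, (Q ∧ ¬¬S)):
    (Q ∧ ¬¬S): α-rule — add Q, ¬¬S.
    × closes — contains both Q and ¬Q.
  branch 2 (add ¬¬Q, ¬(Q ∧ ¬¬S)):
    (P ↔ (S → ¬Q)): β-rule — branch into P, (S → ¬Q)  //  ¬P, ¬(S → ¬Q).
      branch 2.1 (add P, (S → ¬Q)):
        ¬(P ∧ (Q ∧ R)): β-rule — branch into ¬P  //  ¬(Q ∧ R).
          branch 2.1.1 (add ¬P):
            × closes — contains both P and ¬P.
          branch 2.1.2 (add ¬(Q ∧ R)):
            ¬(¬((¬Q ↔ (R ∨ R)) ∧ R) ↔ ¬S): β-rule — branch into ¬((¬Q ↔ (R ∨ R)) ∧ R), ¬¬S  //  ¬¬((¬Q ↔ (R ∨ R)) ∧ R), ¬S.
              branch 2.1.2.1 (add ¬((¬Q ↔ (R ∨ R)) ∧ R), ¬¬S):
                ¬(Q ∧ ¬¬S): β-rule — branch into ¬Q  //  ¬¬¬S.
                  branch 2.1.2.1.1 (add ¬Q):
                    × closes — contains both Q and ¬Q.
                  branch 2.1.2.1.2 (add ¬¬¬S):
                    ¬¬¬S: drop double negation, giving ¬S.
                    × closes — contains both S and ¬S.
              branch 2.1.2.2 (add ¬¬((¬Q ↔ (R ∨ R)) ∧ R), ¬S):
                ¬¬((¬Q ↔ (R ∨ R)) ∧ R): α-rule — add (¬Q ↔ (R ∨ R)), R.
                ¬(Q ∧ ¬¬S): β-rule — branch into ¬Q  //  ¬¬¬S.
                  branch 2.1.2.2.1 (add ¬Q):
                    × closes — contains both Q and ¬Q.
                  branch 2.1.2.2.2 (add ¬¬¬S):
                    ¬¬¬S: drop double negation, giving ¬S.
                    (S → ¬Q): β-rule — branch into ¬S  //  ¬Q.
                      branch 2.1.2.2.2.1 (add ¬S):
                        ¬(Q ∧ R): β-rule — branch into ¬Q  //  ¬R.
                          branch 2.1.2.2.2.1.1 (add ¬Q):
                            × closes — contains both Q and ¬Q.
                          branch 2.1.2.2.2.1.2 (add ¬R):
                            × closes — contains both R and ¬R.
                      branch 2.1.2.2.2.2 (add ¬Q):
                        × closes — contains both Q and ¬Q.
      branch 2.2 (add ¬P, ¬(S → ¬Q)):
        ¬(S → ¬Q): α-rule — add S, ¬¬Q.
        ¬(P ∧ (Q ∧ R)): β-rule — branch into ¬P  //  ¬(Q ∧ R).
          branch 2.2.1 (add ¬P):
            ¬(¬((¬Q ↔ (R ∨ R)) ∧ R) ↔ ¬S): β-rule — branch into ¬((¬Q ↔ (R ∨ R)) ∧ R), ¬¬S  //  ¬¬((¬Q ↔ (R ∨ R)) ∧ R), ¬S.
              branch 2.2.1.1 (add ¬((¬Q ↔ (R ∨ R)) ∧ R), ¬¬S):
                ¬(Q ∧ ¬¬S): β-rule — branch into ¬Q  //  ¬¬¬S.
                  branch 2.2.1.1.1 (add ¬Q):
                    × closes — contains both Q and ¬Q.
                  branch 2.2.1.1.2 (add ¬¬¬S):
                    ¬¬¬S: drop double negation, giving ¬S.
                    × closes — contains both S and ¬S.
              branch 2.2.1.2 (add ¬¬((¬Q ↔ (R ∨ R)) ∧ R), ¬S):
                × closes — contains both S and ¬S.
          branch 2.2.2 (add ¬(Q ∧ R)):
            ¬(¬((¬Q ↔ (R ∨ R)) ∧ R) ↔ ¬S): β-rule — branch into ¬((¬Q ↔ (R ∨ R)) ∧ R), ¬¬S  //  ¬¬((¬Q ↔ (R ∨ R)) ∧ R), ¬S.
              branch 2.2.2.1 (add ¬((¬Q ↔ (R ∨ R)) ∧ R), ¬¬S):
                ¬(Q ∧ ¬¬S): β-rule — branch into ¬Q  //  ¬¬¬S.
                  branch 2.2.2.1.1 (add ¬Q):
                    × closes — contains both Q and ¬Q.
                  branch 2.2.2.1.2 (add ¬¬¬S):
                    ¬¬¬S: drop double negation, giving ¬S.
                    × closes — contains both S and ¬S.
              branch 2.2.2.2 (add ¬¬((¬Q ↔ (R ∨ R)) ∧ R), ¬S):
                × closes — contains both S and ¬S.
All 14 branches close.
Every branch closed, so the premises entail the conclusion.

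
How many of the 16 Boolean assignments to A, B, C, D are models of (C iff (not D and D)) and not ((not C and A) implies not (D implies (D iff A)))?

4

Initial set: {T ((C iff (not D and D)) and not ((not C and A) implies not (D implies (D iff A))))}.
T ((C iff (not D and D)) and not ((not C and A) implies not (D implies (D iff A)))): α-rule — add T (C iff (not D and D)), T not ((not C and A) implies not (D implies (D iff A))).
T not ((not C and A) implies not (D implies (D iff A))): α-rule — add T (not C and A), F not (D implies (D iff A)).
T (not C and A): α-rule — add T not C, T A.
T (C iff (not D and D)): β-rule — branch into T C, T (not D and D)  //  F C, F (not D and D).
  branch 1 (add T C, T (not D and D)):
    × closes — contains both C and not C.
  branch 2 (add F C, F (not D and D)):
    F not (D implies (D iff A)): β-rule — branch into F D  //  T (D iff A).
      branch 2.1 (add F D):
        F (not D and D): β-rule — branch into F not D  //  F D.
          branch 2.1.1 (add F not D):
            × closes — contains both D and not D.
          branch 2.1.2 (add F D):
            ○ open, literals {A=true, C=false, D=false}.
      branch 2.2 (add T (D iff A)):
        F (not D and D): β-rule — branch into F not D  //  F D.
          branch 2.2.1 (add F not D):
            T (D iff A): β-rule — branch into T D, T A  //  F D, F A.
              branch 2.2.1.1 (add T D, T A):
                ○ open, literals {A=true, C=false, D=true}.
              branch 2.2.1.2 (add F D, F A):
                × closes — contains both D and not D.
          branch 2.2.2 (add F D):
            T (D iff A): β-rule — branch into T D, T A  //  F D, F A.
              branch 2.2.2.1 (add T D, T A):
                × closes — contains both D and not D.
              branch 2.2.2.2 (add F D, F A):
                × closes — contains both A and not A.
5 branches closed, 2 open.
Each open branch fixes some atoms; the unmentioned ones are free. Counting distinct full assignments: branch {A=true, C=false, D=false} (B) contributes 2 new; branch {A=true, C=false, D=true} (B) contributes 2 new. Total: 4.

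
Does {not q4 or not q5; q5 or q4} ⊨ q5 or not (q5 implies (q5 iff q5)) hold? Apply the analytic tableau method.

No

Initial set: {(not q4 or not q5); (q5 or q4); not (q5 or not (q5 implies (q5 iff q5)))}.
not (q5 or not (q5 implies (q5 iff q5))): α-rule — add not q5, not not (q5 implies (q5 iff q5)).
(not q4 or not q5): β-rule — branch into not q4  //  not q5.
  branch 1 (add not q4):
    (q5 or q4): β-rule — branch into q5  //  q4.
      branch 1.1 (add q5):
        × closes — contains both q5 and not q5.
      branch 1.2 (add q4):
        × closes — contains both q4 and not q4.
  branch 2 (add not q5):
    (q5 or q4): β-rule — branch into q5  //  q4.
      branch 2.1 (add q5):
        × closes — contains both q5 and not q5.
      branch 2.2 (add q4):
        not not (q5 implies (q5 iff q5)): β-rule — branch into not q5  //  (q5 iff q5).
          branch 2.2.1 (add not q5):
            ○ open, literals {q4=1, q5=0}.
          branch 2.2.2 (add (q5 iff q5)):
            (q5 iff q5): β-rule — branch into q5, q5  //  not q5, not q5.
              branch 2.2.2.1 (add q5, q5):
                × closes — contains both q5 and not q5.
              branch 2.2.2.2 (add not q5, not q5):
                ○ open, literals {q4=1, q5=0}.
4 branches closed, 2 open.
An open branch gives a countermodel: q4=1, q5=0 (unmentioned atoms arbitrary); the premises hold there but the conclusion fails.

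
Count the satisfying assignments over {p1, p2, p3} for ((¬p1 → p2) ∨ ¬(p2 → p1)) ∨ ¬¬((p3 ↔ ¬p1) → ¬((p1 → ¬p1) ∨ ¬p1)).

7

Initial set: {T (((¬p1 → p2) ∨ ¬(p2 → p1)) ∨ ¬¬((p3 ↔ ¬p1) → ¬((p1 → ¬p1) ∨ ¬p1)))}.
T (((¬p1 → p2) ∨ ¬(p2 → p1)) ∨ ¬¬((p3 ↔ ¬p1) → ¬((p1 → ¬p1) ∨ ¬p1))): β-rule — branch into T ((¬p1 → p2) ∨ ¬(p2 → p1))  //  T ¬¬((p3 ↔ ¬p1) → ¬((p1 → ¬p1) ∨ ¬p1)).
  branch 1 (add T ((¬p1 → p2) ∨ ¬(p2 → p1))):
    T ((¬p1 → p2) ∨ ¬(p2 → p1)): β-rule — branch into T (¬p1 → p2)  //  T ¬(p2 → p1).
      branch 1.1 (add T (¬p1 → p2)):
        T (¬p1 → p2): β-rule — branch into F ¬p1  //  T p2.
          branch 1.1.1 (add F ¬p1):
            ○ open, literals {p1=true}.
          branch 1.1.2 (add T p2):
            ○ open, literals {p2=true}.
      branch 1.2 (add T ¬(p2 → p1)):
        T ¬(p2 → p1): α-rule — add T p2, F p1.
        ○ open, literals {p1=false, p2=true}.
  branch 2 (add T ¬¬((p3 ↔ ¬p1) → ¬((p1 → ¬p1) ∨ ¬p1))):
    T ¬¬((p3 ↔ ¬p1) → ¬((p1 → ¬p1) ∨ ¬p1)): drop double negation, giving T ((p3 ↔ ¬p1) → ¬((p1 → ¬p1) ∨ ¬p1)).
    T ((p3 ↔ ¬p1) → ¬((p1 → ¬p1) ∨ ¬p1)): β-rule — branch into F (p3 ↔ ¬p1)  //  T ¬((p1 → ¬p1) ∨ ¬p1).
      branch 2.1 (add F (p3 ↔ ¬p1)):
        F (p3 ↔ ¬p1): β-rule — branch into T p3, F ¬p1  //  F p3, T ¬p1.
          branch 2.1.1 (add T p3, F ¬p1):
            ○ open, literals {p1=true, p3=true}.
          branch 2.1.2 (add F p3, T ¬p1):
            ○ open, literals {p1=false, p3=false}.
      branch 2.2 (add T ¬((p1 → ¬p1) ∨ ¬p1)):
        T ¬((p1 → ¬p1) ∨ ¬p1): α-rule — add F (p1 → ¬p1), F ¬p1.
        F (p1 → ¬p1): α-rule — add T p1, F ¬p1.
        ○ open, literals {p1=true}.
0 branches closed, 6 open.
Each open branch fixes some atoms; the unmentioned ones are free. Counting distinct full assignments: branch {p1=true} (p2, p3) contributes 4 new; branch {p2=true} (p1, p3) contributes 2 new; branch {p1=false, p2=true} (p3) contributes 0 new; branch {p1=true, p3=true} (p2) contributes 0 new; branch {p1=false, p3=false} (p2) contributes 1 new; branch {p1=true} (p2, p3) contributes 0 new. Total: 7.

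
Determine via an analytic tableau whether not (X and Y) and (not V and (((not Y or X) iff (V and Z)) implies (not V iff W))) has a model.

Initial set: {(not (X and Y) and (not V and (((not Y or X) iff (V and Z)) implies (not V iff W))))}.
(not (X and Y) and (not V and (((not Y or X) iff (V and Z)) implies (not V iff W)))): α-rule — add not (X and Y), (not V and (((not Y or X) iff (V and Z)) implies (not V iff W))).
(not V and (((not Y or X) iff (V and Z)) implies (not V iff W))): α-rule — add not V, (((not Y or X) iff (V and Z)) implies (not V iff W)).
not (X and Y): β-rule — branch into not X  //  not Y.
  branch 1 (add not X):
    (((not Y or X) iff (V and Z)) implies (not V iff W)): β-rule — branch into not ((not Y or X) iff (V and Z))  //  (not V iff W).
      branch 1.1 (add not ((not Y or X) iff (V and Z))):
        not ((not Y or X) iff (V and Z)): β-rule — branch into (not Y or X), not (V and Z)  //  not (not Y or X), (V and Z).
          branch 1.1.1 (add (not Y or X), not (V and Z)):
            (not Y or X): β-rule — branch into not Y  //  X.
              branch 1.1.1.1 (add not Y):
                not (V and Z): β-rule — branch into not V  //  not Z.
                  branch 1.1.1.1.1 (add not V):
                    ○ open, literals {V=F, X=F, Y=F}.
                  branch 1.1.1.1.2 (add not Z):
                    ○ open, literals {V=F, X=F, Y=F, Z=F}.
              branch 1.1.1.2 (add X):
                × closes — contains both X and not X.
          branch 1.1.2 (add not (not Y or X), (V and Z)):
            not (not Y or X): α-rule — add not not Y, not X.
            (V and Z): α-rule — add V, Z.
            × closes — contains both V and not V.
      branch 1.2 (add (not V iff W)):
        (not V iff W): β-rule — branch into not V, W  //  not not V, not W.
          branch 1.2.1 (add not V, W):
            ○ open, literals {V=F, W=T, X=F}.
          branch 1.2.2 (add not not V, not W):
            × closes — contains both V and not V.
  branch 2 (add not Y):
    (((not Y or X) iff (V and Z)) implies (not V iff W)): β-rule — branch into not ((not Y or X) iff (V and Z))  //  (not V iff W).
      branch 2.1 (add not ((not Y or X) iff (V and Z))):
        not ((not Y or X) iff (V and Z)): β-rule — branch into (not Y or X), not (V and Z)  //  not (not Y or X), (V and Z).
          branch 2.1.1 (add (not Y or X), not (V and Z)):
            (not Y or X): β-rule — branch into not Y  //  X.
              branch 2.1.1.1 (add not Y):
                not (V and Z): β-rule — branch into not V  //  not Z.
                  branch 2.1.1.1.1 (add not V):
                    ○ open, literals {V=F, Y=F}.
                  branch 2.1.1.1.2 (add not Z):
                    ○ open, literals {V=F, Y=F, Z=F}.
              branch 2.1.1.2 (add X):
                not (V and Z): β-rule — branch into not V  //  not Z.
                  branch 2.1.1.2.1 (add not V):
                    ○ open, literals {V=F, X=T, Y=F}.
                  branch 2.1.1.2.2 (add not Z):
                    ○ open, literals {V=F, X=T, Y=F, Z=F}.
          branch 2.1.2 (add not (not Y or X), (V and Z)):
            not (not Y or X): α-rule — add not not Y, not X.
            × closes — contains both Y and not Y.
      branch 2.2 (add (not V iff W)):
        (not V iff W): β-rule — branch into not V, W  //  not not V, not W.
          branch 2.2.1 (add not V, W):
            ○ open, literals {V=F, W=T, Y=F}.
          branch 2.2.2 (add not not V, not W):
            × closes — contains both V and not V.
5 branches closed, 8 open.
An open branch gives a satisfying assignment: V=F, X=F, Y=F.

Satisfiable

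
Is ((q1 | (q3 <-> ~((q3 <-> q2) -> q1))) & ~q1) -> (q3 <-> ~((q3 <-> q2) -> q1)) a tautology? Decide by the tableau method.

Assume the negation and expand:
Initial set: {~(((q1 | (q3 <-> ~((q3 <-> q2) -> q1))) & ~q1) -> (q3 <-> ~((q3 <-> q2) -> q1)))}.
~(((q1 | (q3 <-> ~((q3 <-> q2) -> q1))) & ~q1) -> (q3 <-> ~((q3 <-> q2) -> q1))): α-rule — add ((q1 | (q3 <-> ~((q3 <-> q2) -> q1))) & ~q1), ~(q3 <-> ~((q3 <-> q2) -> q1)).
((q1 | (q3 <-> ~((q3 <-> q2) -> q1))) & ~q1): α-rule — add (q1 | (q3 <-> ~((q3 <-> q2) -> q1))), ~q1.
~(q3 <-> ~((q3 <-> q2) -> q1)): β-rule — branch into q3, ~~((q3 <-> q2) -> q1)  //  ~q3, ~((q3 <-> q2) -> q1).
  branch 1 (add q3, ~~((q3 <-> q2) -> q1)):
    (q1 | (q3 <-> ~((q3 <-> q2) -> q1))): β-rule — branch into q1  //  (q3 <-> ~((q3 <-> q2) -> q1)).
      branch 1.1 (add q1):
        × closes — contains both q1 and ~q1.
      branch 1.2 (add (q3 <-> ~((q3 <-> q2) -> q1))):
        ~~((q3 <-> q2) -> q1): β-rule — branch into ~(q3 <-> q2)  //  q1.
          branch 1.2.1 (add ~(q3 <-> q2)):
            (q3 <-> ~((q3 <-> q2) -> q1)): β-rule — branch into q3, ~((q3 <-> q2) -> q1)  //  ~q3, ~~((q3 <-> q2) -> q1).
              branch 1.2.1.1 (add q3, ~((q3 <-> q2) -> q1)):
                ~((q3 <-> q2) -> q1): α-rule — add (q3 <-> q2), ~q1.
                ~(q3 <-> q2): β-rule — branch into q3, ~q2  //  ~q3, q2.
                  branch 1.2.1.1.1 (add q3, ~q2):
                    (q3 <-> q2): β-rule — branch into q3, q2  //  ~q3, ~q2.
                      branch 1.2.1.1.1.1 (add q3, q2):
                        × closes — contains both q2 and ~q2.
                      branch 1.2.1.1.1.2 (add ~q3, ~q2):
                        × closes — contains both q3 and ~q3.
                  branch 1.2.1.1.2 (add ~q3, q2):
                    × closes — contains both q3 and ~q3.
              branch 1.2.1.2 (add ~q3, ~~((q3 <-> q2) -> q1)):
                × closes — contains both q3 and ~q3.
          branch 1.2.2 (add q1):
            × closes — contains both q1 and ~q1.
  branch 2 (add ~q3, ~((q3 <-> q2) -> q1)):
    ~((q3 <-> q2) -> q1): α-rule — add (q3 <-> q2), ~q1.
    (q1 | (q3 <-> ~((q3 <-> q2) -> q1))): β-rule — branch into q1  //  (q3 <-> ~((q3 <-> q2) -> q1)).
      branch 2.1 (add q1):
        × closes — contains both q1 and ~q1.
      branch 2.2 (add (q3 <-> ~((q3 <-> q2) -> q1))):
        (q3 <-> q2): β-rule — branch into q3, q2  //  ~q3, ~q2.
          branch 2.2.1 (add q3, q2):
            × closes — contains both q3 and ~q3.
          branch 2.2.2 (add ~q3, ~q2):
            (q3 <-> ~((q3 <-> q2) -> q1)): β-rule — branch into q3, ~((q3 <-> q2) -> q1)  //  ~q3, ~~((q3 <-> q2) -> q1).
              branch 2.2.2.1 (add q3, ~((q3 <-> q2) -> q1)):
                × closes — contains both q3 and ~q3.
              branch 2.2.2.2 (add ~q3, ~~((q3 <-> q2) -> q1)):
                ~~((q3 <-> q2) -> q1): β-rule — branch into ~(q3 <-> q2)  //  q1.
                  branch 2.2.2.2.1 (add ~(q3 <-> q2)):
                    ~(q3 <-> q2): β-rule — branch into q3, ~q2  //  ~q3, q2.
                      branch 2.2.2.2.1.1 (add q3, ~q2):
                        × closes — contains both q3 and ~q3.
                      branch 2.2.2.2.1.2 (add ~q3, q2):
                        × closes — contains both q2 and ~q2.
                  branch 2.2.2.2.2 (add q1):
                    × closes — contains both q1 and ~q1.
All 12 branches close.
Every branch closed, so the negation is unsatisfiable and the formula is valid.

Valid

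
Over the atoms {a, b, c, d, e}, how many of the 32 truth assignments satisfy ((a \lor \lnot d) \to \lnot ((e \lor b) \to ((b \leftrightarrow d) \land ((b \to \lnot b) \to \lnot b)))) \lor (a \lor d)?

Initial set: {(((a \lor \lnot d) \to \lnot ((e \lor b) \to ((b \leftrightarrow d) \land ((b \to \lnot b) \to \lnot b)))) \lor (a \lor d))}.
(((a \lor \lnot d) \to \lnot ((e \lor b) \to ((b \leftrightarrow d) \land ((b \to \lnot b) \to \lnot b)))) \lor (a \lor d)): β-rule — branch into ((a \lor \lnot d) \to \lnot ((e \lor b) \to ((b \leftrightarrow d) \land ((b \to \lnot b) \to \lnot b))))  //  (a \lor d).
  branch 1 (add ((a \lor \lnot d) \to \lnot ((e \lor b) \to ((b \leftrightarrow d) \land ((b \to \lnot b) \to \lnot b))))):
    ((a \lor \lnot d) \to \lnot ((e \lor b) \to ((b \leftrightarrow d) \land ((b \to \lnot b) \to \lnot b)))): β-rule — branch into \lnot (a \lor \lnot d)  //  \lnot ((e \lor b) \to ((b \leftrightarrow d) \land ((b \to \lnot b) \to \lnot b))).
      branch 1.1 (add \lnot (a \lor \lnot d)):
        \lnot (a \lor \lnot d): α-rule — add \lnot a, \lnot \lnot d.
        ○ open, literals {a=F, d=T}.
      branch 1.2 (add \lnot ((e \lor b) \to ((b \leftrightarrow d) \land ((b \to \lnot b) \to \lnot b)))):
        \lnot ((e \lor b) \to ((b \leftrightarrow d) \land ((b \to \lnot b) \to \lnot b))): α-rule — add (e \lor b), \lnot ((b \leftrightarrow d) \land ((b \to \lnot b) \to \lnot b)).
        (e \lor b): β-rule — branch into e  //  b.
          branch 1.2.1 (add e):
            \lnot ((b \leftrightarrow d) \land ((b \to \lnot b) \to \lnot b)): β-rule — branch into \lnot (b \leftrightarrow d)  //  \lnot ((b \to \lnot b) \to \lnot b).
              branch 1.2.1.1 (add \lnot (b \leftrightarrow d)):
                \lnot (b \leftrightarrow d): β-rule — branch into b, \lnot d  //  \lnot b, d.
                  branch 1.2.1.1.1 (add b, \lnot d):
                    ○ open, literals {b=T, d=F, e=T}.
                  branch 1.2.1.1.2 (add \lnot b, d):
                    ○ open, literals {b=F, d=T, e=T}.
              branch 1.2.1.2 (add \lnot ((b \to \lnot b) \to \lnot b)):
                \lnot ((b \to \lnot b) \to \lnot b): α-rule — add (b \to \lnot b), \lnot \lnot b.
                (b \to \lnot b): β-rule — branch into \lnot b  //  \lnot b.
                  branch 1.2.1.2.1 (add \lnot b):
                    × closes — contains both b and \lnot b.
                  branch 1.2.1.2.2 (add \lnot b):
                    × closes — contains both b and \lnot b.
          branch 1.2.2 (add b):
            \lnot ((b \leftrightarrow d) \land ((b \to \lnot b) \to \lnot b)): β-rule — branch into \lnot (b \leftrightarrow d)  //  \lnot ((b \to \lnot b) \to \lnot b).
              branch 1.2.2.1 (add \lnot (b \leftrightarrow d)):
                \lnot (b \leftrightarrow d): β-rule — branch into b, \lnot d  //  \lnot b, d.
                  branch 1.2.2.1.1 (add b, \lnot d):
                    ○ open, literals {b=T, d=F}.
                  branch 1.2.2.1.2 (add \lnot b, d):
                    × closes — contains both b and \lnot b.
              branch 1.2.2.2 (add \lnot ((b \to \lnot b) \to \lnot b)):
                \lnot ((b \to \lnot b) \to \lnot b): α-rule — add (b \to \lnot b), \lnot \lnot b.
                (b \to \lnot b): β-rule — branch into \lnot b  //  \lnot b.
                  branch 1.2.2.2.1 (add \lnot b):
                    × closes — contains both b and \lnot b.
                  branch 1.2.2.2.2 (add \lnot b):
                    × closes — contains both b and \lnot b.
  branch 2 (add (a \lor d)):
    (a \lor d): β-rule — branch into a  //  d.
      branch 2.1 (add a):
        ○ open, literals {a=T}.
      branch 2.2 (add d):
        ○ open, literals {d=T}.
5 branches closed, 6 open.
Each open branch fixes some atoms; the unmentioned ones are free. Counting distinct full assignments: branch {a=F, d=T} (b, c, e) contributes 8 new; branch {b=T, d=F, e=T} (a, c) contributes 4 new; branch {b=F, d=T, e=T} (a, c) contributes 2 new; branch {b=T, d=F} (a, c, e) contributes 4 new; branch {a=T} (b, c, d, e) contributes 10 new; branch {d=T} (a, b, c, e) contributes 0 new. Total: 28.

28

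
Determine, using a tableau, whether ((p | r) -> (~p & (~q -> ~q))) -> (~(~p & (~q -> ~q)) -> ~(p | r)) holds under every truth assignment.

Valid

Assume the negation and expand:
Initial set: {F (((p | r) -> (~p & (~q -> ~q))) -> (~(~p & (~q -> ~q)) -> ~(p | r)))}.
F (((p | r) -> (~p & (~q -> ~q))) -> (~(~p & (~q -> ~q)) -> ~(p | r))): α-rule — add T ((p | r) -> (~p & (~q -> ~q))), F (~(~p & (~q -> ~q)) -> ~(p | r)).
F (~(~p & (~q -> ~q)) -> ~(p | r)): α-rule — add T ~(~p & (~q -> ~q)), F ~(p | r).
T ((p | r) -> (~p & (~q -> ~q))): β-rule — branch into F (p | r)  //  T (~p & (~q -> ~q)).
  branch 1 (add F (p | r)):
    F (p | r): α-rule — add F p, F r.
    T ~(~p & (~q -> ~q)): β-rule — branch into F ~p  //  F (~q -> ~q).
      branch 1.1 (add F ~p):
        × closes — contains both p and ~p.
      branch 1.2 (add F (~q -> ~q)):
        F (~q -> ~q): α-rule — add T ~q, F ~q.
        × closes — contains both q and ~q.
  branch 2 (add T (~p & (~q -> ~q))):
    T (~p & (~q -> ~q)): α-rule — add T ~p, T (~q -> ~q).
    T ~(~p & (~q -> ~q)): β-rule — branch into F ~p  //  F (~q -> ~q).
      branch 2.1 (add F ~p):
        × closes — contains both p and ~p.
      branch 2.2 (add F (~q -> ~q)):
        F (~q -> ~q): α-rule — add T ~q, F ~q.
        × closes — contains both q and ~q.
All 4 branches close.
Every branch closed, so the negation is unsatisfiable and the formula is valid.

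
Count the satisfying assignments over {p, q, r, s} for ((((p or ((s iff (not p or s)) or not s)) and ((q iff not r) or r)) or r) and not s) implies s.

Initial set: {(((((p or ((s iff (not p or s)) or not s)) and ((q iff not r) or r)) or r) and not s) implies s)}.
(((((p or ((s iff (not p or s)) or not s)) and ((q iff not r) or r)) or r) and not s) implies s): β-rule — branch into not ((((p or ((s iff (not p or s)) or not s)) and ((q iff not r) or r)) or r) and not s)  //  s.
  branch 1 (add not ((((p or ((s iff (not p or s)) or not s)) and ((q iff not r) or r)) or r) and not s)):
    not ((((p or ((s iff (not p or s)) or not s)) and ((q iff not r) or r)) or r) and not s): β-rule — branch into not (((p or ((s iff (not p or s)) or not s)) and ((q iff not r) or r)) or r)  //  not not s.
      branch 1.1 (add not (((p or ((s iff (not p or s)) or not s)) and ((q iff not r) or r)) or r)):
        not (((p or ((s iff (not p or s)) or not s)) and ((q iff not r) or r)) or r): α-rule — add not ((p or ((s iff (not p or s)) or not s)) and ((q iff not r) or r)), not r.
        not ((p or ((s iff (not p or s)) or not s)) and ((q iff not r) or r)): β-rule — branch into not (p or ((s iff (not p or s)) or not s))  //  not ((q iff not r) or r).
          branch 1.1.1 (add not (p or ((s iff (not p or s)) or not s))):
            not (p or ((s iff (not p or s)) or not s)): α-rule — add not p, not ((s iff (not p or s)) or not s).
            not ((s iff (not p or s)) or not s): α-rule — add not (s iff (not p or s)), not not s.
            not (s iff (not p or s)): β-rule — branch into s, not (not p or s)  //  not s, (not p or s).
              branch 1.1.1.1 (add s, not (not p or s)):
                not (not p or s): α-rule — add not not p, not s.
                × closes — contains both p and not p.
              branch 1.1.1.2 (add not s, (not p or s)):
                × closes — contains both s and not s.
          branch 1.1.2 (add not ((q iff not r) or r)):
            not ((q iff not r) or r): α-rule — add not (q iff not r), not r.
            not (q iff not r): β-rule — branch into q, not not r  //  not q, not r.
              branch 1.1.2.1 (add q, not not r):
                × closes — contains both r and not r.
              branch 1.1.2.2 (add not q, not r):
                ○ open, literals {q=false, r=false}.
      branch 1.2 (add not not s):
        ○ open, literals {s=true}.
  branch 2 (add s):
    ○ open, literals {s=true}.
3 branches closed, 3 open.
Each open branch fixes some atoms; the unmentioned ones are free. Counting distinct full assignments: branch {q=false, r=false} (p, s) contributes 4 new; branch {s=true} (p, q, r) contributes 6 new; branch {s=true} (p, q, r) contributes 0 new. Total: 10.

10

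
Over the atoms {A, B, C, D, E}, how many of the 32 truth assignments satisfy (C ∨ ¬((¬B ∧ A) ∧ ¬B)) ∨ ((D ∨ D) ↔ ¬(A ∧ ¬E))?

30

Initial set: {((C ∨ ¬((¬B ∧ A) ∧ ¬B)) ∨ ((D ∨ D) ↔ ¬(A ∧ ¬E)))}.
((C ∨ ¬((¬B ∧ A) ∧ ¬B)) ∨ ((D ∨ D) ↔ ¬(A ∧ ¬E))): β-rule — branch into (C ∨ ¬((¬B ∧ A) ∧ ¬B))  //  ((D ∨ D) ↔ ¬(A ∧ ¬E)).
  branch 1 (add (C ∨ ¬((¬B ∧ A) ∧ ¬B))):
    (C ∨ ¬((¬B ∧ A) ∧ ¬B)): β-rule — branch into C  //  ¬((¬B ∧ A) ∧ ¬B).
      branch 1.1 (add C):
        ○ open, literals {C=true}.
      branch 1.2 (add ¬((¬B ∧ A) ∧ ¬B)):
        ¬((¬B ∧ A) ∧ ¬B): β-rule — branch into ¬(¬B ∧ A)  //  ¬¬B.
          branch 1.2.1 (add ¬(¬B ∧ A)):
            ¬(¬B ∧ A): β-rule — branch into ¬¬B  //  ¬A.
              branch 1.2.1.1 (add ¬¬B):
                ○ open, literals {B=true}.
              branch 1.2.1.2 (add ¬A):
                ○ open, literals {A=false}.
          branch 1.2.2 (add ¬¬B):
            ○ open, literals {B=true}.
  branch 2 (add ((D ∨ D) ↔ ¬(A ∧ ¬E))):
    ((D ∨ D) ↔ ¬(A ∧ ¬E)): β-rule — branch into (D ∨ D), ¬(A ∧ ¬E)  //  ¬(D ∨ D), ¬¬(A ∧ ¬E).
      branch 2.1 (add (D ∨ D), ¬(A ∧ ¬E)):
        (D ∨ D): β-rule — branch into D  //  D.
          branch 2.1.1 (add D):
            ¬(A ∧ ¬E): β-rule — branch into ¬A  //  ¬¬E.
              branch 2.1.1.1 (add ¬A):
                ○ open, literals {A=false, D=true}.
              branch 2.1.1.2 (add ¬¬E):
                ○ open, literals {D=true, E=true}.
          branch 2.1.2 (add D):
            ¬(A ∧ ¬E): β-rule — branch into ¬A  //  ¬¬E.
              branch 2.1.2.1 (add ¬A):
                ○ open, literals {A=false, D=true}.
              branch 2.1.2.2 (add ¬¬E):
                ○ open, literals {D=true, E=true}.
      branch 2.2 (add ¬(D ∨ D), ¬¬(A ∧ ¬E)):
        ¬(D ∨ D): α-rule — add ¬D, ¬D.
        ¬¬(A ∧ ¬E): α-rule — add A, ¬E.
        ○ open, literals {A=true, D=false, E=false}.
0 branches closed, 9 open.
Each open branch fixes some atoms; the unmentioned ones are free. Counting distinct full assignments: branch {C=true} (A, B, D, E) contributes 16 new; branch {B=true} (A, C, D, E) contributes 8 new; branch {A=false} (B, C, D, E) contributes 4 new; branch {B=true} (A, C, D, E) contributes 0 new; branch {A=false, D=true} (B, C, E) contributes 0 new; branch {D=true, E=true} (A, B, C) contributes 1 new; branch {A=false, D=true} (B, C, E) contributes 0 new; branch {D=true, E=true} (A, B, C) contributes 0 new; branch {A=true, D=false, E=false} (B, C) contributes 1 new. Total: 30.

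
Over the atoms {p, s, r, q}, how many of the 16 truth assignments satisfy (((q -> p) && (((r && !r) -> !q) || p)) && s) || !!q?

Initial set: {((((q -> p) && (((r && !r) -> !q) || p)) && s) || !!q)}.
((((q -> p) && (((r && !r) -> !q) || p)) && s) || !!q): β-rule — branch into (((q -> p) && (((r && !r) -> !q) || p)) && s)  //  !!q.
  branch 1 (add (((q -> p) && (((r && !r) -> !q) || p)) && s)):
    (((q -> p) && (((r && !r) -> !q) || p)) && s): α-rule — add ((q -> p) && (((r && !r) -> !q) || p)), s.
    ((q -> p) && (((r && !r) -> !q) || p)): α-rule — add (q -> p), (((r && !r) -> !q) || p).
    (q -> p): β-rule — branch into !q  //  p.
      branch 1.1 (add !q):
        (((r && !r) -> !q) || p): β-rule — branch into ((r && !r) -> !q)  //  p.
          branch 1.1.1 (add ((r && !r) -> !q)):
            ((r && !r) -> !q): β-rule — branch into !(r && !r)  //  !q.
              branch 1.1.1.1 (add !(r && !r)):
                !(r && !r): β-rule — branch into !r  //  !!r.
                  branch 1.1.1.1.1 (add !r):
                    ○ open, literals {q=F, r=F, s=T}.
                  branch 1.1.1.1.2 (add !!r):
                    ○ open, literals {q=F, r=T, s=T}.
              branch 1.1.1.2 (add !q):
                ○ open, literals {q=F, s=T}.
          branch 1.1.2 (add p):
            ○ open, literals {p=T, q=F, s=T}.
      branch 1.2 (add p):
        (((r && !r) -> !q) || p): β-rule — branch into ((r && !r) -> !q)  //  p.
          branch 1.2.1 (add ((r && !r) -> !q)):
            ((r && !r) -> !q): β-rule — branch into !(r && !r)  //  !q.
              branch 1.2.1.1 (add !(r && !r)):
                !(r && !r): β-rule — branch into !r  //  !!r.
                  branch 1.2.1.1.1 (add !r):
                    ○ open, literals {p=T, r=F, s=T}.
                  branch 1.2.1.1.2 (add !!r):
                    ○ open, literals {p=T, r=T, s=T}.
              branch 1.2.1.2 (add !q):
                ○ open, literals {p=T, q=F, s=T}.
          branch 1.2.2 (add p):
            ○ open, literals {p=T, s=T}.
  branch 2 (add !!q):
    !!q: drop double negation, giving q.
    ○ open, literals {q=T}.
0 branches closed, 9 open.
Each open branch fixes some atoms; the unmentioned ones are free. Counting distinct full assignments: branch {q=F, r=F, s=T} (p) contributes 2 new; branch {q=F, r=T, s=T} (p) contributes 2 new; branch {q=F, s=T} (p, r) contributes 0 new; branch {p=T, q=F, s=T} (r) contributes 0 new; branch {p=T, r=F, s=T} (q) contributes 1 new; branch {p=T, r=T, s=T} (q) contributes 1 new; branch {p=T, q=F, s=T} (r) contributes 0 new; branch {p=T, s=T} (r, q) contributes 0 new; branch {q=T} (p, s, r) contributes 6 new. Total: 12.

12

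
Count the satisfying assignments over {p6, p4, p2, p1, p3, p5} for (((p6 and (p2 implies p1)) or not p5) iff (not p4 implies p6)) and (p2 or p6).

36

Initial set: {((((p6 and (p2 implies p1)) or not p5) iff (not p4 implies p6)) and (p2 or p6))}.
((((p6 and (p2 implies p1)) or not p5) iff (not p4 implies p6)) and (p2 or p6)): α-rule — add (((p6 and (p2 implies p1)) or not p5) iff (not p4 implies p6)), (p2 or p6).
(((p6 and (p2 implies p1)) or not p5) iff (not p4 implies p6)): β-rule — branch into ((p6 and (p2 implies p1)) or not p5), (not p4 implies p6)  //  not ((p6 and (p2 implies p1)) or not p5), not (not p4 implies p6).
  branch 1 (add ((p6 and (p2 implies p1)) or not p5), (not p4 implies p6)):
    (p2 or p6): β-rule — branch into p2  //  p6.
      branch 1.1 (add p2):
        ((p6 and (p2 implies p1)) or not p5): β-rule — branch into (p6 and (p2 implies p1))  //  not p5.
          branch 1.1.1 (add (p6 and (p2 implies p1))):
            (p6 and (p2 implies p1)): α-rule — add p6, (p2 implies p1).
            (not p4 implies p6): β-rule — branch into not not p4  //  p6.
              branch 1.1.1.1 (add not not p4):
                (p2 implies p1): β-rule — branch into not p2  //  p1.
                  branch 1.1.1.1.1 (add not p2):
                    × closes — contains both p2 and not p2.
                  branch 1.1.1.1.2 (add p1):
                    ○ open, literals {p1=1, p2=1, p4=1, p6=1}.
              branch 1.1.1.2 (add p6):
                (p2 implies p1): β-rule — branch into not p2  //  p1.
                  branch 1.1.1.2.1 (add not p2):
                    × closes — contains both p2 and not p2.
                  branch 1.1.1.2.2 (add p1):
                    ○ open, literals {p1=1, p2=1, p6=1}.
          branch 1.1.2 (add not p5):
            (not p4 implies p6): β-rule — branch into not not p4  //  p6.
              branch 1.1.2.1 (add not not p4):
                ○ open, literals {p2=1, p4=1, p5=0}.
              branch 1.1.2.2 (add p6):
                ○ open, literals {p2=1, p5=0, p6=1}.
      branch 1.2 (add p6):
        ((p6 and (p2 implies p1)) or not p5): β-rule — branch into (p6 and (p2 implies p1))  //  not p5.
          branch 1.2.1 (add (p6 and (p2 implies p1))):
            (p6 and (p2 implies p1)): α-rule — add p6, (p2 implies p1).
            (not p4 implies p6): β-rule — branch into not not p4  //  p6.
              branch 1.2.1.1 (add not not p4):
                (p2 implies p1): β-rule — branch into not p2  //  p1.
                  branch 1.2.1.1.1 (add not p2):
                    ○ open, literals {p2=0, p4=1, p6=1}.
                  branch 1.2.1.1.2 (add p1):
                    ○ open, literals {p1=1, p4=1, p6=1}.
              branch 1.2.1.2 (add p6):
                (p2 implies p1): β-rule — branch into not p2  //  p1.
                  branch 1.2.1.2.1 (add not p2):
                    ○ open, literals {p2=0, p6=1}.
                  branch 1.2.1.2.2 (add p1):
                    ○ open, literals {p1=1, p6=1}.
          branch 1.2.2 (add not p5):
            (not p4 implies p6): β-rule — branch into not not p4  //  p6.
              branch 1.2.2.1 (add not not p4):
                ○ open, literals {p4=1, p5=0, p6=1}.
              branch 1.2.2.2 (add p6):
                ○ open, literals {p5=0, p6=1}.
  branch 2 (add not ((p6 and (p2 implies p1)) or not p5), not (not p4 implies p6)):
    not ((p6 and (p2 implies p1)) or not p5): α-rule — add not (p6 and (p2 implies p1)), not not p5.
    not (not p4 implies p6): α-rule — add not p4, not p6.
    (p2 or p6): β-rule — branch into p2  //  p6.
      branch 2.1 (add p2):
        not (p6 and (p2 implies p1)): β-rule — branch into not p6  //  not (p2 implies p1).
          branch 2.1.1 (add not p6):
            ○ open, literals {p2=1, p4=0, p5=1, p6=0}.
          branch 2.1.2 (add not (p2 implies p1)):
            not (p2 implies p1): α-rule — add p2, not p1.
            ○ open, literals {p1=0, p2=1, p4=0, p5=1, p6=0}.
      branch 2.2 (add p6):
        × closes — contains both p6 and not p6.
3 branches closed, 12 open.
Each open branch fixes some atoms; the unmentioned ones are free. Counting distinct full assignments: branch {p1=1, p2=1, p4=1, p6=1} (p3, p5) contributes 4 new; branch {p1=1, p2=1, p6=1} (p4, p3, p5) contributes 4 new; branch {p2=1, p4=1, p5=0} (p6, p1, p3) contributes 6 new; branch {p2=1, p5=0, p6=1} (p4, p1, p3) contributes 2 new; branch {p2=0, p4=1, p6=1} (p1, p3, p5) contributes 8 new; branch {p1=1, p4=1, p6=1} (p2, p3, p5) contributes 0 new; branch {p2=0, p6=1} (p4, p1, p3, p5) contributes 8 new; branch {p1=1, p6=1} (p4, p2, p3, p5) contributes 0 new; branch {p4=1, p5=0, p6=1} (p2, p1, p3) contributes 0 new; branch {p5=0, p6=1} (p4, p2, p1, p3) contributes 0 new; branch {p2=1, p4=0, p5=1, p6=0} (p1, p3) contributes 4 new; branch {p1=0, p2=1, p4=0, p5=1, p6=0} (p3) contributes 0 new. Total: 36.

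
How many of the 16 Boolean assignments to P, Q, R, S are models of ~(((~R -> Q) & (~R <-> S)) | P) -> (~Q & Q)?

Initial set: {(~(((~R -> Q) & (~R <-> S)) | P) -> (~Q & Q))}.
(~(((~R -> Q) & (~R <-> S)) | P) -> (~Q & Q)): β-rule — branch into ~~(((~R -> Q) & (~R <-> S)) | P)  //  (~Q & Q).
  branch 1 (add ~~(((~R -> Q) & (~R <-> S)) | P)):
    ~~(((~R -> Q) & (~R <-> S)) | P): β-rule — branch into ((~R -> Q) & (~R <-> S))  //  P.
      branch 1.1 (add ((~R -> Q) & (~R <-> S))):
        ((~R -> Q) & (~R <-> S)): α-rule — add (~R -> Q), (~R <-> S).
        (~R -> Q): β-rule — branch into ~~R  //  Q.
          branch 1.1.1 (add ~~R):
            (~R <-> S): β-rule — branch into ~R, S  //  ~~R, ~S.
              branch 1.1.1.1 (add ~R, S):
                × closes — contains both R and ~R.
              branch 1.1.1.2 (add ~~R, ~S):
                ○ open, literals {R=1, S=0}.
          branch 1.1.2 (add Q):
            (~R <-> S): β-rule — branch into ~R, S  //  ~~R, ~S.
              branch 1.1.2.1 (add ~R, S):
                ○ open, literals {Q=1, R=0, S=1}.
              branch 1.1.2.2 (add ~~R, ~S):
                ○ open, literals {Q=1, R=1, S=0}.
      branch 1.2 (add P):
        ○ open, literals {P=1}.
  branch 2 (add (~Q & Q)):
    (~Q & Q): α-rule — add ~Q, Q.
    × closes — contains both Q and ~Q.
2 branches closed, 4 open.
Each open branch fixes some atoms; the unmentioned ones are free. Counting distinct full assignments: branch {R=1, S=0} (P, Q) contributes 4 new; branch {Q=1, R=0, S=1} (P) contributes 2 new; branch {Q=1, R=1, S=0} (P) contributes 0 new; branch {P=1} (Q, R, S) contributes 5 new. Total: 11.

11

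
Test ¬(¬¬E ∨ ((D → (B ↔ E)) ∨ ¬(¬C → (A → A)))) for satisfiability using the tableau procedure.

Satisfiable

Initial set: {¬(¬¬E ∨ ((D → (B ↔ E)) ∨ ¬(¬C → (A → A))))}.
¬(¬¬E ∨ ((D → (B ↔ E)) ∨ ¬(¬C → (A → A)))): α-rule — add ¬¬¬E, ¬((D → (B ↔ E)) ∨ ¬(¬C → (A → A))).
¬¬¬E: drop double negation, giving ¬E.
¬((D → (B ↔ E)) ∨ ¬(¬C → (A → A))): α-rule — add ¬(D → (B ↔ E)), ¬¬(¬C → (A → A)).
¬(D → (B ↔ E)): α-rule — add D, ¬(B ↔ E).
¬¬(¬C → (A → A)): β-rule — branch into ¬¬C  //  (A → A).
  branch 1 (add ¬¬C):
    ¬(B ↔ E): β-rule — branch into B, ¬E  //  ¬B, E.
      branch 1.1 (add B, ¬E):
        ○ open, literals {B=T, C=T, D=T, E=F}.
      branch 1.2 (add ¬B, E):
        × closes — contains both E and ¬E.
  branch 2 (add (A → A)):
    ¬(B ↔ E): β-rule — branch into B, ¬E  //  ¬B, E.
      branch 2.1 (add B, ¬E):
        (A → A): β-rule — branch into ¬A  //  A.
          branch 2.1.1 (add ¬A):
            ○ open, literals {A=F, B=T, D=T, E=F}.
          branch 2.1.2 (add A):
            ○ open, literals {A=T, B=T, D=T, E=F}.
      branch 2.2 (add ¬B, E):
        × closes — contains both E and ¬E.
2 branches closed, 3 open.
An open branch gives a satisfying assignment: B=T, C=T, D=T, E=F.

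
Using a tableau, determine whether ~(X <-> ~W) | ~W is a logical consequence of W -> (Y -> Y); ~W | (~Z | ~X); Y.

Initial set: {(W -> (Y -> Y)); (~W | (~Z | ~X)); Y; ~(~(X <-> ~W) | ~W)}.
~(~(X <-> ~W) | ~W): α-rule — add ~~(X <-> ~W), ~~W.
(W -> (Y -> Y)): β-rule — branch into ~W  //  (Y -> Y).
  branch 1 (add ~W):
    × closes — contains both W and ~W.
  branch 2 (add (Y -> Y)):
    (~W | (~Z | ~X)): β-rule — branch into ~W  //  (~Z | ~X).
      branch 2.1 (add ~W):
        × closes — contains both W and ~W.
      branch 2.2 (add (~Z | ~X)):
        ~~(X <-> ~W): β-rule — branch into X, ~W  //  ~X, ~~W.
          branch 2.2.1 (add X, ~W):
            × closes — contains both W and ~W.
          branch 2.2.2 (add ~X, ~~W):
            (Y -> Y): β-rule — branch into ~Y  //  Y.
              branch 2.2.2.1 (add ~Y):
                × closes — contains both Y and ~Y.
              branch 2.2.2.2 (add Y):
                (~Z | ~X): β-rule — branch into ~Z  //  ~X.
                  branch 2.2.2.2.1 (add ~Z):
                    ○ open, literals {W=true, X=false, Y=true, Z=false}.
                  branch 2.2.2.2.2 (add ~X):
                    ○ open, literals {W=true, X=false, Y=true}.
4 branches closed, 2 open.
An open branch gives a countermodel: W=true, X=false, Y=true, Z=false (unmentioned atoms arbitrary); the premises hold there but the conclusion fails.

No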